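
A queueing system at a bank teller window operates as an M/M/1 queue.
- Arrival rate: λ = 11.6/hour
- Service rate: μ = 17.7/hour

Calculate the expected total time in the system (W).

First, compute utilization: ρ = λ/μ = 11.6/17.7 = 0.6554
For M/M/1: W = 1/(μ-λ)
W = 1/(17.7-11.6) = 1/6.10
W = 0.1639 hours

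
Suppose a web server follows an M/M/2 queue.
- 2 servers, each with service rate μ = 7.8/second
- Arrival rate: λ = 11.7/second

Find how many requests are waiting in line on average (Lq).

Traffic intensity: ρ = λ/(cμ) = 11.7/(2×7.8) = 0.7500
Since ρ = 0.7500 < 1, system is stable.
Offered load a = λ/μ = cρ = 11.7/7.8 = 1.5000
P₀ = [ Σₙ₌₀^1 aⁿ/n! + a^2/(2!(1-ρ)) ]⁻¹
Σ = a^0/0! + a^1/1! = 1.0000 + 1.5000 = 2.5000
a^2/(2!(1-ρ)) = 2.2500/(2 × 0.2500) = 4.5000
P₀ = 1/(2.5000 + 4.5000) = 0.1429
Lq = P₀·a^2·ρ / (2!(1-ρ)²) = 0.14286 × 2.2500 × 0.75000 / (2 × 0.062500) = 1.9286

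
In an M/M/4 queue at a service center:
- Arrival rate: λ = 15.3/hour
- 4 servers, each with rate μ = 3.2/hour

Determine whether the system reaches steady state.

Stability requires ρ = λ/(cμ) < 1
ρ = 15.3/(4 × 3.2) = 15.3/12.80 = 1.1953
Since 1.1953 ≥ 1, the system is UNSTABLE.
Need c > λ/μ = 15.3/3.2 = 4.78.
Minimum servers needed: c = 5.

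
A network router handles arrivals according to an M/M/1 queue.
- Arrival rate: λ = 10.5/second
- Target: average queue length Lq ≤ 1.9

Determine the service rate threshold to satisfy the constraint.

For M/M/1: Lq = λ²/(μ(μ-λ))
Need Lq ≤ 1.9, i.e. μ(μ-λ) ≥ λ²/1.9
μ² - 10.5μ - 110.25/1.9 ≥ 0  →  μ² - 10.5μ - 58.02632 ≥ 0
Quadratic formula (positive root): μ = [λ + √(λ² + 4×58.02632)]/2
Discriminant: 110.25 + 4×58.02632 = 342.3553, √342.3553 = 18.5028
μ ≥ (10.5 + 18.5028)/2 = 14.5014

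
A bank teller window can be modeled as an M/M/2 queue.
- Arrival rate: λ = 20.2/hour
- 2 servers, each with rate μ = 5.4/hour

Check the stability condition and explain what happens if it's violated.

Stability requires ρ = λ/(cμ) < 1
ρ = 20.2/(2 × 5.4) = 20.2/10.80 = 1.8704
Since 1.8704 ≥ 1, the system is UNSTABLE.
Need c > λ/μ = 20.2/5.4 = 3.74.
Minimum servers needed: c = 4.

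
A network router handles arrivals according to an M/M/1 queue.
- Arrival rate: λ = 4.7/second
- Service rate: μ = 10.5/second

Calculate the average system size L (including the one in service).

ρ = λ/μ = 4.7/10.5 = 0.4476
For M/M/1: L = λ/(μ-λ)
L = 4.7/(10.5-4.7) = 4.7/5.80
L = 0.8103 packets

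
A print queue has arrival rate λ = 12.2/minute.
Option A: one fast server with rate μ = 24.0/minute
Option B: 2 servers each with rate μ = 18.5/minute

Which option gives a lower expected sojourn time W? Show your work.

Option A: single server μ = 24.0 (M/M/1)
  ρ_A = 12.2/24.0 = 0.5083
  W_A = 1/(μ-λ) = 1/(24.0-12.2) = 1/11.80 = 0.08475

Option B: 2 servers μ = 18.5 (M/M/2)
  ρ_B = λ/(cμ) = 12.2/(2×18.5) = 0.3297
  Offered load a = λ/μ = cρ = 12.2/18.5 = 0.6595
  P₀ = [ Σₙ₌₀^1 aⁿ/n! + a^2/(2!(1-ρ)) ]⁻¹
  Σ = a^0/0! + a^1/1! = 1.0000 + 0.6595 = 1.6595
  a^2/(2!(1-ρ)) = 0.4349/(2 × 0.6703) = 0.3244
  P₀ = 1/(1.6595 + 0.3244) = 0.5041
  Lq = P₀·a^2·ρ / (2!(1-ρ)²) = 0.5041 × 0.4349 × 0.3297 / (2 × 0.4493) = 0.08044
  Wq_B = Lq/λ = 0.0804435/12.2 = 0.0065937
  W_B = Wq_B + 1/μ = 0.0065937 + 0.054054 = 0.06065

Since W_B = 0.06065 < W_A = 0.08475, Option B (multiple servers) has the shorter time in system.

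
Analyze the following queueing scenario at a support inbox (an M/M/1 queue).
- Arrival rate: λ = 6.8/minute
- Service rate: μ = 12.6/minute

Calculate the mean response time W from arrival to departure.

First, compute utilization: ρ = λ/μ = 6.8/12.6 = 0.5397
For M/M/1: W = 1/(μ-λ)
W = 1/(12.6-6.8) = 1/5.80
W = 0.1724 minutes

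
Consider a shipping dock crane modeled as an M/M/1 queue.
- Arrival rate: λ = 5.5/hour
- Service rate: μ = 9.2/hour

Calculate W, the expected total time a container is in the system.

First, compute utilization: ρ = λ/μ = 5.5/9.2 = 0.5978
For M/M/1: W = 1/(μ-λ)
W = 1/(9.2-5.5) = 1/3.70
W = 0.2703 hours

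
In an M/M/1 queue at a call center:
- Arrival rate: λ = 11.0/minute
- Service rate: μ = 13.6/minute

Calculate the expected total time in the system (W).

First, compute utilization: ρ = λ/μ = 11.0/13.6 = 0.8088
For M/M/1: W = 1/(μ-λ)
W = 1/(13.6-11.0) = 1/2.60
W = 0.3846 minutes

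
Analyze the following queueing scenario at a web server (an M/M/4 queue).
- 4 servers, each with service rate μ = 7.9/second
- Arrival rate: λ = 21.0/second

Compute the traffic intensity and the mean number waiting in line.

Traffic intensity: ρ = λ/(cμ) = 21.0/(4×7.9) = 0.6646
Since ρ = 0.6646 < 1, system is stable.
Offered load a = λ/μ = cρ = 21.0/7.9 = 2.6582
P₀ = [ Σₙ₌₀^3 aⁿ/n! + a^4/(4!(1-ρ)) ]⁻¹
Σ = a^0/0! + a^1/1! + a^2/2! + a^3/3! = 1.0000 + 2.6582 + 3.5331 + 3.1306 = 10.3219
a^4/(4!(1-ρ)) = 49.9308/(24 × 0.335443) = 6.2021
P₀ = 1/(10.3219 + 6.2021) = 0.06052
Lq = P₀·a^4·ρ / (4!(1-ρ)²) = 0.060518 × 49.9308 × 0.66456 / (24 × 0.11252) = 0.7436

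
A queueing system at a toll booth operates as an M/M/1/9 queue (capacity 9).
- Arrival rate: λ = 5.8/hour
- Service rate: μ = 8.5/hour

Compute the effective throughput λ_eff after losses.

ρ = λ/μ = 5.8/8.5 = 0.68235
P₀ = (1-ρ)/(1-ρ^(K+1)) = (1-0.68235)/(1-0.68235^10) = 0.31765/0.97812 = 0.3248
P_K = P₀×ρ^K = 0.32476 × 0.68235^9 = 0.32476 × 0.032067 = 0.01041
λ_eff = λ(1-P_K) = 5.8 × (1 - 0.01041) = 5.8 × 0.98959 = 5.7396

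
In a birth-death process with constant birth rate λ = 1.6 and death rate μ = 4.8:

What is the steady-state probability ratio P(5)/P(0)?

For constant rates: P(n)/P(0) = (λ/μ)^n
P(5)/P(0) = (1.6/4.8)^5 = 0.33333^5 = 0.004115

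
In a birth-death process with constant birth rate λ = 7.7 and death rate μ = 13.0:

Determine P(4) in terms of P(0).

For constant rates: P(n)/P(0) = (λ/μ)^n
P(4)/P(0) = (7.7/13.0)^4 = 0.5923^4 = 0.1231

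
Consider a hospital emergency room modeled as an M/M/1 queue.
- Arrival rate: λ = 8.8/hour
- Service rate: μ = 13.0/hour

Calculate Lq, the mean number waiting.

ρ = λ/μ = 8.8/13.0 = 0.6769
For M/M/1: Lq = λ²/(μ(μ-λ))
Lq = 77.44/(13.0 × 4.20)
Lq = 1.4183 patients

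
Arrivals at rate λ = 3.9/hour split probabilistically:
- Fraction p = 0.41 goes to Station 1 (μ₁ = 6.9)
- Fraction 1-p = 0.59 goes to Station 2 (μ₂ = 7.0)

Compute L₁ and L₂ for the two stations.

Effective rates: λ₁ = 3.9×0.41 = 1.599, λ₂ = 3.9×0.59 = 2.301
Station 1: ρ₁ = 1.599/6.9 = 0.2317, L₁ = ρ₁/(1-ρ₁) = 0.2317/(1-0.2317) = 0.3016
Station 2: ρ₂ = 2.301/7.0 = 0.32871, L₂ = ρ₂/(1-ρ₂) = 0.32871/(1-0.32871) = 0.4897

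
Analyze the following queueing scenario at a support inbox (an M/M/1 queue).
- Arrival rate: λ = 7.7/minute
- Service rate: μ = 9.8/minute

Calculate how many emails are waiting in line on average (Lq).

ρ = λ/μ = 7.7/9.8 = 0.7857
For M/M/1: Lq = λ²/(μ(μ-λ))
Lq = 59.29/(9.8 × 2.10)
Lq = 2.8810 emails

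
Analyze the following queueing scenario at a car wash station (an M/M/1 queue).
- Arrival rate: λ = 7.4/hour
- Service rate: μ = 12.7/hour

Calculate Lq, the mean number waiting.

ρ = λ/μ = 7.4/12.7 = 0.5827
For M/M/1: Lq = λ²/(μ(μ-λ))
Lq = 54.76/(12.7 × 5.30)
Lq = 0.8135 cars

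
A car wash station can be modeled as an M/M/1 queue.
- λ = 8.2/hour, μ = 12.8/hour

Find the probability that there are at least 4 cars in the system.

ρ = λ/μ = 8.2/12.8 = 0.6406
P(N ≥ n) = ρⁿ
P(N ≥ 4) = 0.6406^4
P(N ≥ 4) = 0.1684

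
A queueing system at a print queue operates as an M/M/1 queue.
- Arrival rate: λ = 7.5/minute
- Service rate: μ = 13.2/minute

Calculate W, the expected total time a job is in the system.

First, compute utilization: ρ = λ/μ = 7.5/13.2 = 0.5682
For M/M/1: W = 1/(μ-λ)
W = 1/(13.2-7.5) = 1/5.70
W = 0.1754 minutes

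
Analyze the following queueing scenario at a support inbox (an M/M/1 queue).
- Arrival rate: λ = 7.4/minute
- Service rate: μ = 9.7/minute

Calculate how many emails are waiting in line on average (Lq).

ρ = λ/μ = 7.4/9.7 = 0.7629
For M/M/1: Lq = λ²/(μ(μ-λ))
Lq = 54.76/(9.7 × 2.30)
Lq = 2.4545 emails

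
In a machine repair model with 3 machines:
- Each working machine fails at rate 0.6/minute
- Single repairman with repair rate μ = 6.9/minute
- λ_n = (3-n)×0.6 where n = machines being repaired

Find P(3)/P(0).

P(3)/P(0) = ∏_{i=0}^{3-1} λ_i/μ_{i+1}
= (3-0)×0.6/6.9 × (3-1)×0.6/6.9 × (3-2)×0.6/6.9
= 0.003945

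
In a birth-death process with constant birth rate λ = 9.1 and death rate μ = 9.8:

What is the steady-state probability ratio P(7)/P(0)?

For constant rates: P(n)/P(0) = (λ/μ)^n
P(7)/P(0) = (9.1/9.8)^7 = 0.92857^7 = 0.5953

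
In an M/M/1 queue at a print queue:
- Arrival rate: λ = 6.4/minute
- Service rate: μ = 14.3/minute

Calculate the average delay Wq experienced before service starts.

First, compute utilization: ρ = λ/μ = 6.4/14.3 = 0.4476
For M/M/1: Wq = λ/(μ(μ-λ))
Wq = 6.4/(14.3 × (14.3-6.4))
Wq = 6.4/(14.3 × 7.90)
Wq = 0.05665 minutes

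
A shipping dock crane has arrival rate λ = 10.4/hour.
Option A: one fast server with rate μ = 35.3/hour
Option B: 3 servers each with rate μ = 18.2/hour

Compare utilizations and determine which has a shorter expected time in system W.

Option A: single server μ = 35.3 (M/M/1)
  ρ_A = 10.4/35.3 = 0.2946
  W_A = 1/(μ-λ) = 1/(35.3-10.4) = 1/24.90 = 0.04016

Option B: 3 servers μ = 18.2 (M/M/3)
  ρ_B = λ/(cμ) = 10.4/(3×18.2) = 0.1905
  Offered load a = λ/μ = cρ = 10.4/18.2 = 0.5714
  P₀ = [ Σₙ₌₀^2 aⁿ/n! + a^3/(3!(1-ρ)) ]⁻¹
  Σ = a^0/0! + a^1/1! + a^2/2! = 1.0000 + 0.5714 + 0.1633 = 1.7347
  a^3/(3!(1-ρ)) = 0.1866/(6 × 0.8095) = 0.03842
  P₀ = 1/(1.7347 + 0.03842) = 0.5640
  Lq = P₀·a^3·ρ / (3!(1-ρ)²) = 0.56398 × 0.18659 × 0.19048 / (6 × 0.65533) = 0.005098
  Wq_B = Lq/λ = 0.005098/10.4 = 0.0004902
  W_B = Wq_B + 1/μ = 0.0004902 + 0.05495 = 0.05544

Since W_A = 0.04016 < W_B = 0.05544, Option A (single fast server) has the shorter time in system.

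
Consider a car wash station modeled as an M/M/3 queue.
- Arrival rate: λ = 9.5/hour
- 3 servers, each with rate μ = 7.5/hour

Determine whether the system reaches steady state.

Stability requires ρ = λ/(cμ) < 1
ρ = 9.5/(3 × 7.5) = 9.5/22.50 = 0.4222
Since 0.4222 < 1, the system is STABLE.
The servers are busy 42.22% of the time.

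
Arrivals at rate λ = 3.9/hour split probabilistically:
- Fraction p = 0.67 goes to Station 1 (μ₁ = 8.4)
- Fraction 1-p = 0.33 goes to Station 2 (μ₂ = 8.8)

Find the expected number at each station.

Effective rates: λ₁ = 3.9×0.67 = 2.613, λ₂ = 3.9×0.33 = 1.287
Station 1: ρ₁ = 2.613/8.4 = 0.31107, L₁ = ρ₁/(1-ρ₁) = 0.31107/(1-0.31107) = 0.4515
Station 2: ρ₂ = 1.287/8.8 = 0.14625, L₂ = ρ₂/(1-ρ₂) = 0.14625/(1-0.14625) = 0.1713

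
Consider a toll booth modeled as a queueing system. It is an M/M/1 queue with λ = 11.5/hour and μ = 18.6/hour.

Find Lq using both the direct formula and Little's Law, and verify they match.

Method 1 (direct): Lq = λ²/(μ(μ-λ)) = 132.25/(18.6 × 7.10) = 1.0014

Method 2 (Little's Law):
W = 1/(μ-λ) = 1/7.10 = 0.140845
Wq = W - 1/μ = 0.140845 - 0.0537634 = 0.08708
Lq = λWq = 11.5 × 0.08708 = 1.0014 ✔ (matches Method 1)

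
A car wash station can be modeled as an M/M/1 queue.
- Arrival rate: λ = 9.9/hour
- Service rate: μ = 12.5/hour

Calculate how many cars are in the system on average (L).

ρ = λ/μ = 9.9/12.5 = 0.7920
For M/M/1: L = λ/(μ-λ)
L = 9.9/(12.5-9.9) = 9.9/2.60
L = 3.8077 cars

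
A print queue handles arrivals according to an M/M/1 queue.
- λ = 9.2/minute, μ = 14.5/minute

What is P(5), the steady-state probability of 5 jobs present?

ρ = λ/μ = 9.2/14.5 = 0.63448
P(n) = (1-ρ)ρⁿ
P(5) = (1-0.63448) × 0.63448^5
P(5) = 0.36552 × 0.10282
P(5) = 0.03758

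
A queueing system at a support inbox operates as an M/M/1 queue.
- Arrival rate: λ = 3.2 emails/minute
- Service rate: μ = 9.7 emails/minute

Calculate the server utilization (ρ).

Server utilization: ρ = λ/μ
ρ = 3.2/9.7 = 0.3299
The server is busy 32.99% of the time.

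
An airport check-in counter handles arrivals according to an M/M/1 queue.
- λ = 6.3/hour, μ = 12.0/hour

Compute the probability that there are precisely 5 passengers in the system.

ρ = λ/μ = 6.3/12.0 = 0.5250
P(n) = (1-ρ)ρⁿ
P(5) = (1-0.5250) × 0.5250^5
P(5) = 0.4750 × 0.03988
P(5) = 0.01894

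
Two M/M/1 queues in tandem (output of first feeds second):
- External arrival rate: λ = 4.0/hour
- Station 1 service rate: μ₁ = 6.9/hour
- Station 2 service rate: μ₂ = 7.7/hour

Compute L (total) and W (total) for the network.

By Jackson's theorem, each station behaves as independent M/M/1.
Station 1: ρ₁ = 4.0/6.9 = 0.5797, L₁ = ρ₁/(1-ρ₁) = λ/(μ₁-λ) = 4.0/2.90 = 1.3793
Station 2: ρ₂ = 4.0/7.7 = 0.5195, L₂ = ρ₂/(1-ρ₂) = λ/(μ₂-λ) = 4.0/3.70 = 1.0811
Total: L = L₁ + L₂ = 1.3793 + 1.0811 = 2.4604
W = L/λ = 2.4604/4.0 = 0.6151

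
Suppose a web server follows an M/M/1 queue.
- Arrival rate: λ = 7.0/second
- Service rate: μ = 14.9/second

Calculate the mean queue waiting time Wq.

First, compute utilization: ρ = λ/μ = 7.0/14.9 = 0.4698
For M/M/1: Wq = λ/(μ(μ-λ))
Wq = 7.0/(14.9 × (14.9-7.0))
Wq = 7.0/(14.9 × 7.90)
Wq = 0.05947 seconds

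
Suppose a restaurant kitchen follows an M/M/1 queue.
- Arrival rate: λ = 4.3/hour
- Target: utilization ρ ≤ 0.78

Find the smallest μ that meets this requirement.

ρ = λ/μ, so μ = λ/ρ
μ ≥ 4.3/0.78 = 5.5128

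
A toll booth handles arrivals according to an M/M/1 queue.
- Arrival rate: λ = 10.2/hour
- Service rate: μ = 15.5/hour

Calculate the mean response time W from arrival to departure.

First, compute utilization: ρ = λ/μ = 10.2/15.5 = 0.6581
For M/M/1: W = 1/(μ-λ)
W = 1/(15.5-10.2) = 1/5.30
W = 0.1887 hours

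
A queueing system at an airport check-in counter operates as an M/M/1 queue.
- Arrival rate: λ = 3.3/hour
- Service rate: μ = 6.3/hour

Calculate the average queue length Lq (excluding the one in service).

ρ = λ/μ = 3.3/6.3 = 0.5238
For M/M/1: Lq = λ²/(μ(μ-λ))
Lq = 10.89/(6.3 × 3.00)
Lq = 0.5762 passengers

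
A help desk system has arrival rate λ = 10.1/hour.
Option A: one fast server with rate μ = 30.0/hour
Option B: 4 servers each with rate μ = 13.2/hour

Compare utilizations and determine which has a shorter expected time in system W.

Option A: single server μ = 30.0 (M/M/1)
  ρ_A = 10.1/30.0 = 0.3367
  W_A = 1/(μ-λ) = 1/(30.0-10.1) = 1/19.90 = 0.05025

Option B: 4 servers μ = 13.2 (M/M/4)
  ρ_B = λ/(cμ) = 10.1/(4×13.2) = 0.1913
  Offered load a = λ/μ = cρ = 10.1/13.2 = 0.7652
  P₀ = [ Σₙ₌₀^3 aⁿ/n! + a^4/(4!(1-ρ)) ]⁻¹
  Σ = a^0/0! + a^1/1! + a^2/2! + a^3/3! = 1.0000 + 0.76515 + 0.29273 + 0.074661 = 2.1325
  a^4/(4!(1-ρ)) = 0.3428/(24 × 0.8087) = 0.01766
  P₀ = 1/(2.1325 + 0.01766) = 0.4651
  Lq = P₀·a^4·ρ / (4!(1-ρ)²) = 0.4651 × 0.3428 × 0.1913 / (24 × 0.6540) = 0.001943
  Wq_B = Lq/λ = 0.0019427/10.1 = 0.0001923
  W_B = Wq_B + 1/μ = 0.0001923 + 0.07576 = 0.07595

Since W_A = 0.05025 < W_B = 0.07595, Option A (single fast server) has the shorter time in system.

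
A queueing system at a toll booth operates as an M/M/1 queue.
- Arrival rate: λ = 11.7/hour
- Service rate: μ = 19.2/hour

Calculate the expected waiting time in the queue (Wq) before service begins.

First, compute utilization: ρ = λ/μ = 11.7/19.2 = 0.6094
For M/M/1: Wq = λ/(μ(μ-λ))
Wq = 11.7/(19.2 × (19.2-11.7))
Wq = 11.7/(19.2 × 7.50)
Wq = 0.08125 hours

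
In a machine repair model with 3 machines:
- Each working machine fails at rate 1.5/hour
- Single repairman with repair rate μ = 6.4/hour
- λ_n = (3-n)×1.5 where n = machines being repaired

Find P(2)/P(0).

P(2)/P(0) = ∏_{i=0}^{2-1} λ_i/μ_{i+1}
= (3-0)×1.5/6.4 × (3-1)×1.5/6.4
= 0.3296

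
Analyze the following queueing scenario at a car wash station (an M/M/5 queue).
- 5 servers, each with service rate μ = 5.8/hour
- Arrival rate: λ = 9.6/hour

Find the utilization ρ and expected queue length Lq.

Traffic intensity: ρ = λ/(cμ) = 9.6/(5×5.8) = 0.3310
Since ρ = 0.3310 < 1, system is stable.
Offered load a = λ/μ = cρ = 9.6/5.8 = 1.6552
P₀ = [ Σₙ₌₀^4 aⁿ/n! + a^5/(5!(1-ρ)) ]⁻¹
Σ = a^0/0! + a^1/1! + a^2/2! + a^3/3! + a^4/4! = 1.00000 + 1.65517 + 1.36980 + 0.755751 + 0.312724 = 5.0934
a^5/(5!(1-ρ)) = 12.4227/(120 × 0.668966) = 0.1548
P₀ = 1/(5.0934 + 0.1548) = 0.1905
Lq = P₀·a^5·ρ / (5!(1-ρ)²) = 0.1905 × 12.4227 × 0.3310 / (120 × 0.4475) = 0.01459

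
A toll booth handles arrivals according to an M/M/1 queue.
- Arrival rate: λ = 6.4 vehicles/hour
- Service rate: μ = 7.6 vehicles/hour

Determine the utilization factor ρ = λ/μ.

Server utilization: ρ = λ/μ
ρ = 6.4/7.6 = 0.8421
The server is busy 84.21% of the time.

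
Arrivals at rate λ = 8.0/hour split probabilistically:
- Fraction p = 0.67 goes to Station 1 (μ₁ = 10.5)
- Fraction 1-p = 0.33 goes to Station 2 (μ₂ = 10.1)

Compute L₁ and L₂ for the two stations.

Effective rates: λ₁ = 8.0×0.67 = 5.36, λ₂ = 8.0×0.33 = 2.64
Station 1: ρ₁ = 5.36/10.5 = 0.51048, L₁ = ρ₁/(1-ρ₁) = 0.51048/(1-0.51048) = 1.0428
Station 2: ρ₂ = 2.64/10.1 = 0.2614, L₂ = ρ₂/(1-ρ₂) = 0.2614/(1-0.2614) = 0.3539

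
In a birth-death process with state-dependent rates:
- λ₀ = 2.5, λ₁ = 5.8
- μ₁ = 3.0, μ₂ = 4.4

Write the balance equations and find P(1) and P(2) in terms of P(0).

Balance equations:
State 0: λ₀P₀ = μ₁P₁ → P₁ = (λ₀/μ₁)P₀ = (2.5/3.0)P₀ = 0.8333P₀
State 1: P₂ = (λ₀λ₁)/(μ₁μ₂)P₀ = (2.5×5.8)/(3.0×4.4)P₀ = 1.0985P₀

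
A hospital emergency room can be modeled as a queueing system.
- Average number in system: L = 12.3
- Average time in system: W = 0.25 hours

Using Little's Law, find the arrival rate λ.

Little's Law: L = λW, so λ = L/W
λ = 12.3/0.25 = 49.2000 patients/hour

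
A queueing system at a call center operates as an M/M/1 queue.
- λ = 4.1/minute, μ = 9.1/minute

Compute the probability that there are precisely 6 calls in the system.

ρ = λ/μ = 4.1/9.1 = 0.45055
P(n) = (1-ρ)ρⁿ
P(6) = (1-0.45055) × 0.45055^6
P(6) = 0.5494 × 0.008365
P(6) = 0.004596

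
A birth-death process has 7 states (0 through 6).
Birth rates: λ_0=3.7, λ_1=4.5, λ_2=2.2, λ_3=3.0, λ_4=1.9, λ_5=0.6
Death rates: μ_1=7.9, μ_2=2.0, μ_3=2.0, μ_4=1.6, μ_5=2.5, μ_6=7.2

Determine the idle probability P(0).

Ratios P(n)/P(0) = (λ₀···λₙ₋₁)/(μ₁···μₙ):
P(1)/P(0) = (3.7)/(7.9) = 0.46835
P(2)/P(0) = (3.7×4.5)/(7.9×2.0) = 1.0538
P(3)/P(0) = (3.7×4.5×2.2)/(7.9×2.0×2.0) = 1.1592
P(4)/P(0) = (3.7×4.5×2.2×3.0)/(7.9×2.0×2.0×1.6) = 2.1735
P(5)/P(0) = (3.7×4.5×2.2×3.0×1.9)/(7.9×2.0×2.0×1.6×2.5) = 1.6518
P(6)/P(0) = (3.7×4.5×2.2×3.0×1.9×0.6)/(7.9×2.0×2.0×1.6×2.5×7.2) = 0.13765

Normalization: ∑ P(n) = 1
P(0) × (1.0000 + 0.46835 + 1.0538 + 1.1592 + 2.1735 + 1.6518 + 0.13765) = 1
P(0) × 7.6443 = 1
P(0) = 1/7.6443 = 0.1308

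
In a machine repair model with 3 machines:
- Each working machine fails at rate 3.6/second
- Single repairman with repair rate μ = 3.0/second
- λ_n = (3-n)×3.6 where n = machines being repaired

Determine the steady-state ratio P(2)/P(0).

P(2)/P(0) = ∏_{i=0}^{2-1} λ_i/μ_{i+1}
= (3-0)×3.6/3.0 × (3-1)×3.6/3.0
= 8.6400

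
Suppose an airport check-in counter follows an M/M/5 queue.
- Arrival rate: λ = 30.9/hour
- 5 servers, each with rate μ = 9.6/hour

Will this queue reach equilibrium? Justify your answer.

Stability requires ρ = λ/(cμ) < 1
ρ = 30.9/(5 × 9.6) = 30.9/48.00 = 0.6437
Since 0.6437 < 1, the system is STABLE.
The servers are busy 64.38% of the time.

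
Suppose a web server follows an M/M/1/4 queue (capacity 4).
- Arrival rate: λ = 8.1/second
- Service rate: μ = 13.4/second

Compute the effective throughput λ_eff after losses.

ρ = λ/μ = 8.1/13.4 = 0.60448
P₀ = (1-ρ)/(1-ρ^(K+1)) = (1-0.60448)/(1-0.60448^5) = 0.3955/0.9193 = 0.4302
P_K = P₀×ρ^K = 0.43024 × 0.60448^4 = 0.43024 × 0.13351 = 0.05744
λ_eff = λ(1-P_K) = 8.1 × (1 - 0.05744) = 8.1 × 0.94256 = 7.6347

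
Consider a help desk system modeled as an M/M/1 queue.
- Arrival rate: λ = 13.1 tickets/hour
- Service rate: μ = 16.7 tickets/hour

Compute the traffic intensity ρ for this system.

Server utilization: ρ = λ/μ
ρ = 13.1/16.7 = 0.7844
The server is busy 78.44% of the time.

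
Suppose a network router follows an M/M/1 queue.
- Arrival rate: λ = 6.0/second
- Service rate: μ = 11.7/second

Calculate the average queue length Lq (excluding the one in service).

ρ = λ/μ = 6.0/11.7 = 0.5128
For M/M/1: Lq = λ²/(μ(μ-λ))
Lq = 36.00/(11.7 × 5.70)
Lq = 0.5398 packets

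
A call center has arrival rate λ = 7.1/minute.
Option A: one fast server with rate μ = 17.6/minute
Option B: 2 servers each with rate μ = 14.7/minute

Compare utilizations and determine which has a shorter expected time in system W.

Option A: single server μ = 17.6 (M/M/1)
  ρ_A = 7.1/17.6 = 0.4034
  W_A = 1/(μ-λ) = 1/(17.6-7.1) = 1/10.50 = 0.09524

Option B: 2 servers μ = 14.7 (M/M/2)
  ρ_B = λ/(cμ) = 7.1/(2×14.7) = 0.2415
  Offered load a = λ/μ = cρ = 7.1/14.7 = 0.4830
  P₀ = [ Σₙ₌₀^1 aⁿ/n! + a^2/(2!(1-ρ)) ]⁻¹
  Σ = a^0/0! + a^1/1! = 1.0000 + 0.4830 = 1.4830
  a^2/(2!(1-ρ)) = 0.2333/(2 × 0.7585) = 0.1538
  P₀ = 1/(1.4830 + 0.15378) = 0.6110
  Lq = P₀·a^2·ρ / (2!(1-ρ)²) = 0.61096 × 0.23328 × 0.24150 / (2 × 0.57533) = 0.02991
  Wq_B = Lq/λ = 0.02991/7.1 = 0.004213
  W_B = Wq_B + 1/μ = 0.004213 + 0.06803 = 0.07224

Since W_B = 0.07224 < W_A = 0.09524, Option B (multiple servers) has the shorter time in system.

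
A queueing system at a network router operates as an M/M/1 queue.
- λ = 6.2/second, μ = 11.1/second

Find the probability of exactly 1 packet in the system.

ρ = λ/μ = 6.2/11.1 = 0.5586
P(n) = (1-ρ)ρⁿ
P(1) = (1-0.5586) × 0.5586^1
P(1) = 0.4414 × 0.5586
P(1) = 0.2466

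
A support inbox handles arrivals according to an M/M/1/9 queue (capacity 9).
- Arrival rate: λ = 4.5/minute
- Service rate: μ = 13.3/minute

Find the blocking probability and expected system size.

ρ = λ/μ = 4.5/13.3 = 0.33835
P₀ = (1-ρ)/(1-ρ^(K+1)) = (1-0.33835)/(1-0.33835^10) = 0.6617/1.0000 = 0.6617
P_K = P₀×ρ^K = 0.66166 × 0.33835^9 = 0.66166 × 0.000058116 = 0.00003845
Blocking probability P_9 = 0.00003845 (0.003845%)
L = ρ[1 - (K+1)ρ^K + Kρ^(K+1)] / [(1-ρ)(1-ρ^(K+1))]
L = 0.33835 × (1 - 10×0.00005812 + 9×0.00001966) / ((1 - 0.33835) × (1 - 0.00001966)) = 0.5112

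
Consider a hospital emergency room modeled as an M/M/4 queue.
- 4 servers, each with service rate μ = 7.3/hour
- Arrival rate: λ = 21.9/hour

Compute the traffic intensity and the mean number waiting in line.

Traffic intensity: ρ = λ/(cμ) = 21.9/(4×7.3) = 0.7500
Since ρ = 0.7500 < 1, system is stable.
Offered load a = λ/μ = cρ = 21.9/7.3 = 3.0000
P₀ = [ Σₙ₌₀^3 aⁿ/n! + a^4/(4!(1-ρ)) ]⁻¹
Σ = a^0/0! + a^1/1! + a^2/2! + a^3/3! = 1.0000 + 3.0000 + 4.5000 + 4.5000 = 13.0000
a^4/(4!(1-ρ)) = 81.0000/(24 × 0.2500) = 13.5000
P₀ = 1/(13.0000 + 13.5000) = 0.03774
Lq = P₀·a^4·ρ / (4!(1-ρ)²) = 0.037736 × 81.0000 × 0.75000 / (24 × 0.062500) = 1.5283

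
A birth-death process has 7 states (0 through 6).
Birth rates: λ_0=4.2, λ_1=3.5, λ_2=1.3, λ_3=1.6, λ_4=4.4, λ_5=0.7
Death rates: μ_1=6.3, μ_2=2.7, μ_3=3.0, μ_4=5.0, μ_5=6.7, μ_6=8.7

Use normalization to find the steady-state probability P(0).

Ratios P(n)/P(0) = (λ₀···λₙ₋₁)/(μ₁···μₙ):
P(1)/P(0) = (4.2)/(6.3) = 0.6667
P(2)/P(0) = (4.2×3.5)/(6.3×2.7) = 0.8642
P(3)/P(0) = (4.2×3.5×1.3)/(6.3×2.7×3.0) = 0.3745
P(4)/P(0) = (4.2×3.5×1.3×1.6)/(6.3×2.7×3.0×5.0) = 0.1198
P(5)/P(0) = (4.2×3.5×1.3×1.6×4.4)/(6.3×2.7×3.0×5.0×6.7) = 0.07870
P(6)/P(0) = (4.2×3.5×1.3×1.6×4.4×0.7)/(6.3×2.7×3.0×5.0×6.7×8.7) = 0.006332

Normalization: ∑ P(n) = 1
P(0) × (1.0000 + 0.6667 + 0.8642 + 0.3745 + 0.1198 + 0.07870 + 0.006332) = 1
P(0) × 3.1102 = 1
P(0) = 1/3.1102 = 0.3215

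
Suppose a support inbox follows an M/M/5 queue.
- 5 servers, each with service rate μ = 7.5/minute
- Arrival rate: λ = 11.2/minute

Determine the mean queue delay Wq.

Traffic intensity: ρ = λ/(cμ) = 11.2/(5×7.5) = 0.2987
Since ρ = 0.2987 < 1, system is stable.
Offered load a = λ/μ = cρ = 11.2/7.5 = 1.4933
P₀ = [ Σₙ₌₀^4 aⁿ/n! + a^5/(5!(1-ρ)) ]⁻¹
Σ = a^0/0! + a^1/1! + a^2/2! + a^3/3! + a^4/4! = 1.00000 + 1.49333 + 1.11502 + 0.555033 + 0.207212 = 4.3706
a^5/(5!(1-ρ)) = 7.4265/(120 × 0.70133) = 0.08824
P₀ = 1/(4.3706 + 0.08824) = 0.2243
Lq = P₀·a^5·ρ / (5!(1-ρ)²) = 0.22427 × 7.4265 × 0.29867 / (120 × 0.49187) = 0.008428
Wq = Lq/λ = 0.008428/11.2 = 0.0007525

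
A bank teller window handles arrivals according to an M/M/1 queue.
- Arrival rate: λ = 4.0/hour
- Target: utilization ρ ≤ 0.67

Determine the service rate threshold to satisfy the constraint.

ρ = λ/μ, so μ = λ/ρ
μ ≥ 4.0/0.67 = 5.9701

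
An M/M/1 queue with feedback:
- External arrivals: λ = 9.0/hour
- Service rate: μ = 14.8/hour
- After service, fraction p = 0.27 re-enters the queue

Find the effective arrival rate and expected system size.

Effective arrival rate: λ_eff = λ/(1-p) = 9.0/(1-0.27) = 9.0/0.73 = 12.32877
ρ = λ_eff/μ = 12.32877/14.8 = 0.833025
L = ρ/(1-ρ) = 0.833025/(1-0.833025) = 4.9889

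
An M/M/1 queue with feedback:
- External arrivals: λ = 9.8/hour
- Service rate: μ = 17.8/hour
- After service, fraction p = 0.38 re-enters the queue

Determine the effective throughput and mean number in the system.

Effective arrival rate: λ_eff = λ/(1-p) = 9.8/(1-0.38) = 9.8/0.62 = 15.80645
ρ = λ_eff/μ = 15.80645/17.8 = 0.888003
L = ρ/(1-ρ) = 0.888003/(1-0.888003) = 7.9288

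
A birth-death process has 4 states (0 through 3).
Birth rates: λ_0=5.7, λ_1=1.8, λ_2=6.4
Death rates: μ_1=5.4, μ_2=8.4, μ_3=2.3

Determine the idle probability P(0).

Ratios P(n)/P(0) = (λ₀···λₙ₋₁)/(μ₁···μₙ):
P(1)/P(0) = (5.7)/(5.4) = 1.055556
P(2)/P(0) = (5.7×1.8)/(5.4×8.4) = 0.2261905
P(3)/P(0) = (5.7×1.8×6.4)/(5.4×8.4×2.3) = 0.6293996

Normalization: ∑ P(n) = 1
P(0) × (1.000000 + 1.055556 + 0.2261905 + 0.6293996) = 1
P(0) × 2.9111 = 1
P(0) = 1/2.9111 = 0.3435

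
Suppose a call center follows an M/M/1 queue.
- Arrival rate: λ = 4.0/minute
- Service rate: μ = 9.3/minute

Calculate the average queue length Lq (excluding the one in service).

ρ = λ/μ = 4.0/9.3 = 0.4301
For M/M/1: Lq = λ²/(μ(μ-λ))
Lq = 16.00/(9.3 × 5.30)
Lq = 0.3246 calls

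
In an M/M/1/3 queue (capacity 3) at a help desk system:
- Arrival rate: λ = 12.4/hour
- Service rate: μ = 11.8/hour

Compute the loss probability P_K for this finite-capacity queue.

ρ = λ/μ = 12.4/11.8 = 1.05085
P₀ = (1-ρ)/(1-ρ^(K+1)) = (1-1.05085)/(1-1.05085^4) = -0.050850/-0.21945 = 0.2317
P_K = P₀×ρ^K = 0.2317 × 1.05085^3 = 0.2317 × 1.1604 = 0.2689
Blocking probability = 26.89%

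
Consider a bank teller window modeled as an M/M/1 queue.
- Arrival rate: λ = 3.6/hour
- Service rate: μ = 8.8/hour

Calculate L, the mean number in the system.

ρ = λ/μ = 3.6/8.8 = 0.4091
For M/M/1: L = λ/(μ-λ)
L = 3.6/(8.8-3.6) = 3.6/5.20
L = 0.6923 transactions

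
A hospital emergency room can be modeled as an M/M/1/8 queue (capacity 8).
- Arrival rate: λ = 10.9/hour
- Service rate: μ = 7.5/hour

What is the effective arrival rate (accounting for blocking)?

ρ = λ/μ = 10.9/7.5 = 1.45333
P₀ = (1-ρ)/(1-ρ^(K+1)) = (1-1.45333)/(1-1.45333^9) = -0.4533/-27.9253 = 0.01623
P_K = P₀×ρ^K = 0.016234 × 1.45333^8 = 0.016234 × 19.9028 = 0.3231
λ_eff = λ(1-P_K) = 10.9 × (1 - 0.3231) = 10.9 × 0.6769 = 7.3782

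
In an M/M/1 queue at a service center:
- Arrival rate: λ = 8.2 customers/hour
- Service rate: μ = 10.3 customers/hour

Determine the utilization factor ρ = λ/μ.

Server utilization: ρ = λ/μ
ρ = 8.2/10.3 = 0.7961
The server is busy 79.61% of the time.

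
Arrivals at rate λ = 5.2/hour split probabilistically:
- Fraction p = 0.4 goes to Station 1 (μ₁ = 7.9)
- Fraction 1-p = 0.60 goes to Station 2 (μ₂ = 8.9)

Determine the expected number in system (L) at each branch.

Effective rates: λ₁ = 5.2×0.4 = 2.08, λ₂ = 5.2×0.60 = 3.12
Station 1: ρ₁ = 2.08/7.9 = 0.2633, L₁ = ρ₁/(1-ρ₁) = 0.2633/(1-0.2633) = 0.3574
Station 2: ρ₂ = 3.12/8.9 = 0.35056, L₂ = ρ₂/(1-ρ₂) = 0.35056/(1-0.35056) = 0.5398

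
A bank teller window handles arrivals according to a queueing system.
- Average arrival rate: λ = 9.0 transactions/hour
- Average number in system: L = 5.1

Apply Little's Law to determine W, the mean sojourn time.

Little's Law: L = λW, so W = L/λ
W = 5.1/9.0 = 0.5667 hours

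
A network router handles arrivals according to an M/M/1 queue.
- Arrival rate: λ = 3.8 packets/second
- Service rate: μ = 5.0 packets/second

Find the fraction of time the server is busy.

Server utilization: ρ = λ/μ
ρ = 3.8/5.0 = 0.7600
The server is busy 76.00% of the time.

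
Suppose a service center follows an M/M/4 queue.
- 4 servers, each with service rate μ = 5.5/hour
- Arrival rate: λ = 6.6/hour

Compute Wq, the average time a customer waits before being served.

Traffic intensity: ρ = λ/(cμ) = 6.6/(4×5.5) = 0.3000
Since ρ = 0.3000 < 1, system is stable.
Offered load a = λ/μ = cρ = 6.6/5.5 = 1.2000
P₀ = [ Σₙ₌₀^3 aⁿ/n! + a^4/(4!(1-ρ)) ]⁻¹
Σ = a^0/0! + a^1/1! + a^2/2! + a^3/3! = 1.0000 + 1.2000 + 0.7200 + 0.2880 = 3.2080
a^4/(4!(1-ρ)) = 2.0736/(24 × 0.7000) = 0.1234
P₀ = 1/(3.2080 + 0.1234) = 0.3002
Lq = P₀·a^4·ρ / (4!(1-ρ)²) = 0.3002 × 2.0736 × 0.3000 / (24 × 0.4900) = 0.01588
Wq = Lq/λ = 0.01588/6.6 = 0.002406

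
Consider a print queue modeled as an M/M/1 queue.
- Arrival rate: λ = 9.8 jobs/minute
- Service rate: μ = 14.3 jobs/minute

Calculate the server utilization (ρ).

Server utilization: ρ = λ/μ
ρ = 9.8/14.3 = 0.6853
The server is busy 68.53% of the time.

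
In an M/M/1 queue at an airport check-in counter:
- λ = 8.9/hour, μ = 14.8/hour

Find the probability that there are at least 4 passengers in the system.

ρ = λ/μ = 8.9/14.8 = 0.6014
P(N ≥ n) = ρⁿ
P(N ≥ 4) = 0.6014^4
P(N ≥ 4) = 0.1308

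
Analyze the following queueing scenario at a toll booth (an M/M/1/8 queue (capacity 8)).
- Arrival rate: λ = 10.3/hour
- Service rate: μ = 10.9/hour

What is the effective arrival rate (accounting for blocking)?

ρ = λ/μ = 10.3/10.9 = 0.94495
P₀ = (1-ρ)/(1-ρ^(K+1)) = (1-0.94495)/(1-0.94495^9) = 0.05505/0.3993 = 0.1379
P_K = P₀×ρ^K = 0.13788 × 0.94495^8 = 0.13788 × 0.63573 = 0.08765
λ_eff = λ(1-P_K) = 10.3 × (1 - 0.08765) = 10.3 × 0.91235 = 9.3972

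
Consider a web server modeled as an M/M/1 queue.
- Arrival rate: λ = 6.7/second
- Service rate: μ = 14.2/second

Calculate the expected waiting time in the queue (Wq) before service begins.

First, compute utilization: ρ = λ/μ = 6.7/14.2 = 0.4718
For M/M/1: Wq = λ/(μ(μ-λ))
Wq = 6.7/(14.2 × (14.2-6.7))
Wq = 6.7/(14.2 × 7.50)
Wq = 0.06291 seconds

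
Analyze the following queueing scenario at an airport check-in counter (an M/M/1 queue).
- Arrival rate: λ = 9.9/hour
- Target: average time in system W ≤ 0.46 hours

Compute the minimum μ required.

For M/M/1: W = 1/(μ-λ)
Need W ≤ 0.46, so 1/(μ-λ) ≤ 0.46
μ - λ ≥ 1/0.46 = 2.1739
μ ≥ 9.9 + 2.1739 = 12.0739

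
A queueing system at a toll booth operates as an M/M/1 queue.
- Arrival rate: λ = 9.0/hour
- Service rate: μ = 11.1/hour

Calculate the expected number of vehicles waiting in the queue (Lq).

ρ = λ/μ = 9.0/11.1 = 0.8108
For M/M/1: Lq = λ²/(μ(μ-λ))
Lq = 81.00/(11.1 × 2.10)
Lq = 3.4749 vehicles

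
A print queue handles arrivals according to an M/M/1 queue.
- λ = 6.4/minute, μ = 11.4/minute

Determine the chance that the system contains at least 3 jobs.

ρ = λ/μ = 6.4/11.4 = 0.5614
P(N ≥ n) = ρⁿ
P(N ≥ 3) = 0.5614^3
P(N ≥ 3) = 0.1769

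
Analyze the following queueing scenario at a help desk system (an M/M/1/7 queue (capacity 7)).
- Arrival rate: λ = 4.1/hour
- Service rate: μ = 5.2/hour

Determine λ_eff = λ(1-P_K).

ρ = λ/μ = 4.1/5.2 = 0.788462
P₀ = (1-ρ)/(1-ρ^(K+1)) = (1-0.788462)/(1-0.788462^8) = 0.21154/0.85064 = 0.2487
P_K = P₀×ρ^K = 0.24868 × 0.788462^7 = 0.24868 × 0.18944 = 0.04711
λ_eff = λ(1-P_K) = 4.1 × (1 - 0.0471095) = 4.1 × 0.9529 = 3.9069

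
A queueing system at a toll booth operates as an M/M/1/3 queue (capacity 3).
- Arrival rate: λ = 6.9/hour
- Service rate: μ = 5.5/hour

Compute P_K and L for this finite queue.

ρ = λ/μ = 6.9/5.5 = 1.25455
P₀ = (1-ρ)/(1-ρ^(K+1)) = (1-1.25455)/(1-1.25455^4) = -0.25455/-1.4771 = 0.1723
P_K = P₀×ρ^K = 0.17233 × 1.25455^3 = 0.17233 × 1.9745 = 0.3403
Blocking probability P_3 = 0.3403 (34.03%)
L = ρ[1 - (K+1)ρ^K + Kρ^(K+1)] / [(1-ρ)(1-ρ^(K+1))]
L = 1.25455 × (1 - 4×1.9745 + 3×2.4771) / ((1 - 1.25455) × (1 - 2.4771)) = 1.7794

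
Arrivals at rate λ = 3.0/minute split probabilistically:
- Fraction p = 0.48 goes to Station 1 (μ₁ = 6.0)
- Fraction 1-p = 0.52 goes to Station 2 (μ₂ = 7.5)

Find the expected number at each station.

Effective rates: λ₁ = 3.0×0.48 = 1.44, λ₂ = 3.0×0.52 = 1.56
Station 1: ρ₁ = 1.44/6.0 = 0.2400, L₁ = ρ₁/(1-ρ₁) = 0.2400/(1-0.2400) = 0.3158
Station 2: ρ₂ = 1.56/7.5 = 0.2080, L₂ = ρ₂/(1-ρ₂) = 0.2080/(1-0.2080) = 0.2626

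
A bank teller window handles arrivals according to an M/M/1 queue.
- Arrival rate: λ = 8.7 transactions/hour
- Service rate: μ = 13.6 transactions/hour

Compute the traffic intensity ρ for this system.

Server utilization: ρ = λ/μ
ρ = 8.7/13.6 = 0.6397
The server is busy 63.97% of the time.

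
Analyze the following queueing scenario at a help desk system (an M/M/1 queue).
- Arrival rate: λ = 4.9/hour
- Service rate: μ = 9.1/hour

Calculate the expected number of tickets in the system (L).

ρ = λ/μ = 4.9/9.1 = 0.5385
For M/M/1: L = λ/(μ-λ)
L = 4.9/(9.1-4.9) = 4.9/4.20
L = 1.1667 tickets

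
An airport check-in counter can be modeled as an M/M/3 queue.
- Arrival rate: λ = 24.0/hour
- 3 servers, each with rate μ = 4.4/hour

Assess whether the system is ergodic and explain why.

Stability requires ρ = λ/(cμ) < 1
ρ = 24.0/(3 × 4.4) = 24.0/13.20 = 1.8182
Since 1.8182 ≥ 1, the system is UNSTABLE.
Need c > λ/μ = 24.0/4.4 = 5.45.
Minimum servers needed: c = 6.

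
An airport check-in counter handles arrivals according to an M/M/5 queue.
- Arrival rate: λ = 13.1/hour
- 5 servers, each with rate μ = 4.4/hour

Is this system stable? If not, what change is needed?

Stability requires ρ = λ/(cμ) < 1
ρ = 13.1/(5 × 4.4) = 13.1/22.00 = 0.5955
Since 0.5955 < 1, the system is STABLE.
The servers are busy 59.55% of the time.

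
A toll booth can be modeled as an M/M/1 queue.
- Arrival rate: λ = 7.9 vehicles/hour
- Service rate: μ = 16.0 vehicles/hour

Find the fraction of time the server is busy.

Server utilization: ρ = λ/μ
ρ = 7.9/16.0 = 0.4938
The server is busy 49.38% of the time.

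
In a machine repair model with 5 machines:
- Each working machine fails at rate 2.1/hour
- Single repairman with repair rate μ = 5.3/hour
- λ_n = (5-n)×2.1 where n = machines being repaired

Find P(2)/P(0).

P(2)/P(0) = ∏_{i=0}^{2-1} λ_i/μ_{i+1}
= (5-0)×2.1/5.3 × (5-1)×2.1/5.3
= 3.1399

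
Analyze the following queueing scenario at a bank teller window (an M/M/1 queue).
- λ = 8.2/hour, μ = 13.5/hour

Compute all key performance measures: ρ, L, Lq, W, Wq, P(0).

Step 1: ρ = λ/μ = 8.2/13.5 = 0.6074
Step 2: L = λ/(μ-λ) = 8.2/5.30 = 1.5472
Step 3: Lq = λ²/(μ(μ-λ)) = 67.24/(13.5×5.30) = 0.9398
Step 4: W = 1/(μ-λ) = 1/5.30 = 0.18868
Step 5: Wq = λ/(μ(μ-λ)) = 8.2/(13.5×5.30) = 0.1146
Step 6: P(0) = 1-ρ = 0.3926
Verify: L = λW = 8.2×0.18868 = 1.5472 ✔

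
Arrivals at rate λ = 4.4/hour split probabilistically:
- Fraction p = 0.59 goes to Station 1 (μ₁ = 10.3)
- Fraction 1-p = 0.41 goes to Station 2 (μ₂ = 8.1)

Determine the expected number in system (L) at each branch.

Effective rates: λ₁ = 4.4×0.59 = 2.596, λ₂ = 4.4×0.41 = 1.804
Station 1: ρ₁ = 2.596/10.3 = 0.25204, L₁ = ρ₁/(1-ρ₁) = 0.25204/(1-0.25204) = 0.3370
Station 2: ρ₂ = 1.804/8.1 = 0.2227, L₂ = ρ₂/(1-ρ₂) = 0.2227/(1-0.2227) = 0.2865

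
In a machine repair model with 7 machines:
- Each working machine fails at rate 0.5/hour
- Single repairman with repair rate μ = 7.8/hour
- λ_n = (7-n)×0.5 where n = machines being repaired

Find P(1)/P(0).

P(1)/P(0) = ∏_{i=0}^{1-1} λ_i/μ_{i+1}
= (7-0)×0.5/7.8
= 0.4487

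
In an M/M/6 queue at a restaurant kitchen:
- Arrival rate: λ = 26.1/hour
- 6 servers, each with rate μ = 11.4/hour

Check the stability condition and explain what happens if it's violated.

Stability requires ρ = λ/(cμ) < 1
ρ = 26.1/(6 × 11.4) = 26.1/68.40 = 0.3816
Since 0.3816 < 1, the system is STABLE.
The servers are busy 38.16% of the time.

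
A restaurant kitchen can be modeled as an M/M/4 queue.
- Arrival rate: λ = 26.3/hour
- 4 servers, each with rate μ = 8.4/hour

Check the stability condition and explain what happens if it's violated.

Stability requires ρ = λ/(cμ) < 1
ρ = 26.3/(4 × 8.4) = 26.3/33.60 = 0.7827
Since 0.7827 < 1, the system is STABLE.
The servers are busy 78.27% of the time.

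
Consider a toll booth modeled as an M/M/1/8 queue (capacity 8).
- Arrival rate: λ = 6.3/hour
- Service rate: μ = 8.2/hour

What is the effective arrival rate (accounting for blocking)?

ρ = λ/μ = 6.3/8.2 = 0.76829
P₀ = (1-ρ)/(1-ρ^(K+1)) = (1-0.76829)/(1-0.76829^9) = 0.2317/0.9067 = 0.2555
P_K = P₀×ρ^K = 0.2555 × 0.76829^8 = 0.2555 × 0.1214 = 0.03102
λ_eff = λ(1-P_K) = 6.3 × (1 - 0.03102) = 6.3 × 0.96898 = 6.1046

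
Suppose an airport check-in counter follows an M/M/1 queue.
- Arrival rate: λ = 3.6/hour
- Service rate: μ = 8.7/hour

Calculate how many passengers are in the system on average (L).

ρ = λ/μ = 3.6/8.7 = 0.4138
For M/M/1: L = λ/(μ-λ)
L = 3.6/(8.7-3.6) = 3.6/5.10
L = 0.7059 passengers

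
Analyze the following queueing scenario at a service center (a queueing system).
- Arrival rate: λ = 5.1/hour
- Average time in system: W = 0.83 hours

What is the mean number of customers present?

Little's Law: L = λW
L = 5.1 × 0.83 = 4.2330 customers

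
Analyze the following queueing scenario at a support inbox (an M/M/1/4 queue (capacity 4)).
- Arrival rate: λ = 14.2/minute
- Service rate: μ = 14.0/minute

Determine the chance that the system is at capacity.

ρ = λ/μ = 14.2/14.0 = 1.0143
P₀ = (1-ρ)/(1-ρ^(K+1)) = (1-1.0143)/(1-1.0143^5) = -0.01430/-0.07357 = 0.1944
P_K = P₀×ρ^K = 0.19436 × 1.0143^4 = 0.19436 × 1.0584 = 0.2057
Blocking probability = 20.57%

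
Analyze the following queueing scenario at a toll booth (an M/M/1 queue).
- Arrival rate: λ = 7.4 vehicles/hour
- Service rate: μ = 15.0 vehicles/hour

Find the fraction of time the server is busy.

Server utilization: ρ = λ/μ
ρ = 7.4/15.0 = 0.4933
The server is busy 49.33% of the time.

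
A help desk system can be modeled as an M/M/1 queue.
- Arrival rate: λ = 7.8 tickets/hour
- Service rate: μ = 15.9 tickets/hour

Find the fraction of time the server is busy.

Server utilization: ρ = λ/μ
ρ = 7.8/15.9 = 0.4906
The server is busy 49.06% of the time.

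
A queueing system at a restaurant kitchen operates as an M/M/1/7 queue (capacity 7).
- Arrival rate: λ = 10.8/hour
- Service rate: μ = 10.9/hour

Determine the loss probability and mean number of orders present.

ρ = λ/μ = 10.8/10.9 = 0.99083
P₀ = (1-ρ)/(1-ρ^(K+1)) = (1-0.99083)/(1-0.99083^8) = 0.009170/0.07105 = 0.1291
P_K = P₀×ρ^K = 0.1291 × 0.99083^7 = 0.1291 × 0.9375 = 0.1210
Blocking probability P_7 = 0.1210 (12.10%)
L = ρ[1 - (K+1)ρ^K + Kρ^(K+1)] / [(1-ρ)(1-ρ^(K+1))]
L = 0.99083 × (1 - 8×0.937549125 + 7×0.928951799) / ((1 - 0.99083) × (1 - 0.928951799)) = 3.4516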